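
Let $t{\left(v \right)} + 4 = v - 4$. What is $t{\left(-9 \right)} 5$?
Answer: $-85$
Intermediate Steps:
$t{\left(v \right)} = -8 + v$ ($t{\left(v \right)} = -4 + \left(v - 4\right) = -4 + \left(-4 + v\right) = -8 + v$)
$t{\left(-9 \right)} 5 = \left(-8 - 9\right) 5 = \left(-17\right) 5 = -85$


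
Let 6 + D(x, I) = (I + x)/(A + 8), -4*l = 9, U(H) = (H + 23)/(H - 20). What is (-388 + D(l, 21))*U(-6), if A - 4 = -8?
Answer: 105893/416 ≈ 254.55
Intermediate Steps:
U(H) = (23 + H)/(-20 + H)
A = -4 (A = 4 - 8 = -4)
l = -9/4 (l = -1/4*9 = -9/4 ≈ -2.2500)
D(x, I) = -6 + I/4 + x/4 (D(x, I) = -6 + (I + x)/(-4 + 8) = -6 + (I + x)/4 = -6 + (I + x)*(1/4) = -6 + (I/4 + x/4) = -6 + I/4 + x/4)
(-388 + D(l, 21))*U(-6) = (-388 + (-6 + (1/4)*21 + (1/4)*(-9/4)))*((23 - 6)/(-20 - 6)) = (-388 + (-6 + 21/4 - 9/16))*(17/(-26)) = (-388 - 21/16)*(-1/26*17) = -6229/16*(-17/26) = 105893/416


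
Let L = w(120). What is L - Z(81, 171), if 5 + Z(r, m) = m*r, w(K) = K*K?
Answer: 554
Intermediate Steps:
w(K) = K²
Z(r, m) = -5 + m*r
L = 14400 (L = 120² = 14400)
L - Z(81, 171) = 14400 - (-5 + 171*81) = 14400 - (-5 + 13851) = 14400 - 1*13846 = 14400 - 13846 = 554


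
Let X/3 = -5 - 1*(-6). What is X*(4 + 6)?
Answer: 30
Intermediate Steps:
X = 3 (X = 3*(-5 - 1*(-6)) = 3*(-5 + 6) = 3*1 = 3)
X*(4 + 6) = 3*(4 + 6) = 3*10 = 30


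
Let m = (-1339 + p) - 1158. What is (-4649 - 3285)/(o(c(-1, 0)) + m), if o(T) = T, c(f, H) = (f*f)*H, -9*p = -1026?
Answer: 7934/2383 ≈ 3.3294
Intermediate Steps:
p = 114 (p = -1/9*(-1026) = 114)
c(f, H) = H*f**2 (c(f, H) = f**2*H = H*f**2)
m = -2383 (m = (-1339 + 114) - 1158 = -1225 - 1158 = -2383)
(-4649 - 3285)/(o(c(-1, 0)) + m) = (-4649 - 3285)/(0*(-1)**2 - 2383) = -7934/(0*1 - 2383) = -7934/(0 - 2383) = -7934/(-2383) = -7934*(-1/2383) = 7934/2383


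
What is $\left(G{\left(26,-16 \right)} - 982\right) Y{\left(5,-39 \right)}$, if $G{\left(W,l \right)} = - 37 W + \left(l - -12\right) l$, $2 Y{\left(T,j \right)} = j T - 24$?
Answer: $205860$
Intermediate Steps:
$Y{\left(T,j \right)} = -12 + \frac{T j}{2}$ ($Y{\left(T,j \right)} = \frac{j T - 24}{2} = \frac{T j - 24}{2} = \frac{-24 + T j}{2} = -12 + \frac{T j}{2}$)
$G{\left(W,l \right)} = - 37 W + l \left(12 + l\right)$ ($G{\left(W,l \right)} = - 37 W + \left(l + 12\right) l = - 37 W + \left(12 + l\right) l = - 37 W + l \left(12 + l\right)$)
$\left(G{\left(26,-16 \right)} - 982\right) Y{\left(5,-39 \right)} = \left(\left(\left(-16\right)^{2} - 962 + 12 \left(-16\right)\right) - 982\right) \left(-12 + \frac{1}{2} \cdot 5 \left(-39\right)\right) = \left(\left(256 - 962 - 192\right) - 982\right) \left(-12 - \frac{195}{2}\right) = \left(-898 - 982\right) \left(- \frac{219}{2}\right) = \left(-1880\right) \left(- \frac{219}{2}\right) = 205860$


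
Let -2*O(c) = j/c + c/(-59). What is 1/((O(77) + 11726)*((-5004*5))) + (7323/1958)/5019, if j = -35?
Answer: 232407572122267/311884009784493300 ≈ 0.00074517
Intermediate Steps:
O(c) = c/118 + 35/(2*c) (O(c) = -(-35/c + c/(-59))/2 = -(-35/c + c*(-1/59))/2 = -(-35/c - c/59)/2 = c/118 + 35/(2*c))
1/((O(77) + 11726)*((-5004*5))) + (7323/1958)/5019 = 1/(((1/118)*(2065 + 77**2)/77 + 11726)*((-5004*5))) + (7323/1958)/5019 = 1/(((1/118)*(1/77)*(2065 + 5929) + 11726)*(-25020)) + (7323*(1/1958))*(1/5019) = -1/25020/((1/118)*(1/77)*7994 + 11726) + (7323/1958)*(1/5019) = -1/25020/(571/649 + 11726) + 2441/3275734 = -1/25020/(7610745/649) + 2441/3275734 = (649/7610745)*(-1/25020) + 2441/3275734 = -649/190420839900 + 2441/3275734 = 232407572122267/311884009784493300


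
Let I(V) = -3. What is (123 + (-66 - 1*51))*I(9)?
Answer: -18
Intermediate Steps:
(123 + (-66 - 1*51))*I(9) = (123 + (-66 - 1*51))*(-3) = (123 + (-66 - 51))*(-3) = (123 - 117)*(-3) = 6*(-3) = -18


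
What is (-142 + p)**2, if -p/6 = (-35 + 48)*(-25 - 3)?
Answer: 4169764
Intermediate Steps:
p = 2184 (p = -6*(-35 + 48)*(-25 - 3) = -78*(-28) = -6*(-364) = 2184)
(-142 + p)**2 = (-142 + 2184)**2 = 2042**2 = 4169764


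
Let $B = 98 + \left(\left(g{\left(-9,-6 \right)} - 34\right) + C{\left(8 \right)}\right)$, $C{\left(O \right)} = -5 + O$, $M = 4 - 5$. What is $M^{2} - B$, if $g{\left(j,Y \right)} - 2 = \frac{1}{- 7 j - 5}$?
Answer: $- \frac{3945}{58} \approx -68.017$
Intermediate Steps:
$M = -1$ ($M = 4 - 5 = -1$)
$g{\left(j,Y \right)} = 2 + \frac{1}{-5 - 7 j}$ ($g{\left(j,Y \right)} = 2 + \frac{1}{- 7 j - 5} = 2 + \frac{1}{-5 - 7 j}$)
$B = \frac{4003}{58}$ ($B = 98 + \left(\left(\frac{9 + 14 \left(-9\right)}{5 + 7 \left(-9\right)} - 34\right) + \left(-5 + 8\right)\right) = 98 + \left(\left(\frac{9 - 126}{5 - 63} - 34\right) + 3\right) = 98 + \left(\left(\frac{1}{-58} \left(-117\right) - 34\right) + 3\right) = 98 + \left(\left(\left(- \frac{1}{58}\right) \left(-117\right) - 34\right) + 3\right) = 98 + \left(\left(\frac{117}{58} - 34\right) + 3\right) = 98 + \left(- \frac{1855}{58} + 3\right) = 98 - \frac{1681}{58} = \frac{4003}{58} \approx 69.017$)
$M^{2} - B = \left(-1\right)^{2} - \frac{4003}{58} = 1 - \frac{4003}{58} = - \frac{3945}{58}$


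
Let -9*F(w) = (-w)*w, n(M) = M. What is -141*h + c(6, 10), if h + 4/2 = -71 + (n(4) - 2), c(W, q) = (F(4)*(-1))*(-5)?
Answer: 90179/9 ≈ 10020.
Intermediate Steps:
F(w) = w²/9 (F(w) = -(-w)*w/9 = -(-1)*w²/9 = w²/9)
c(W, q) = 80/9 (c(W, q) = (((⅑)*4²)*(-1))*(-5) = (((⅑)*16)*(-1))*(-5) = ((16/9)*(-1))*(-5) = -16/9*(-5) = 80/9)
h = -71 (h = -2 + (-71 + (4 - 2)) = -2 + (-71 + 2) = -2 - 69 = -71)
-141*h + c(6, 10) = -141*(-71) + 80/9 = 10011 + 80/9 = 90179/9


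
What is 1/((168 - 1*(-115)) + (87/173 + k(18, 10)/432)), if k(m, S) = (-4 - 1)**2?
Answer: 74736/21192197 ≈ 0.0035266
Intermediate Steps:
k(m, S) = 25 (k(m, S) = (-5)**2 = 25)
1/((168 - 1*(-115)) + (87/173 + k(18, 10)/432)) = 1/((168 - 1*(-115)) + (87/173 + 25/432)) = 1/((168 + 115) + (87*(1/173) + 25*(1/432))) = 1/(283 + (87/173 + 25/432)) = 1/(283 + 41909/74736) = 1/(21192197/74736) = 74736/21192197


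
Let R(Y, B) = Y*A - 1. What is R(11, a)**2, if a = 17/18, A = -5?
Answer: 3136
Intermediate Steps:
a = 17/18 (a = 17*(1/18) = 17/18 ≈ 0.94444)
R(Y, B) = -1 - 5*Y (R(Y, B) = Y*(-5) - 1 = -5*Y - 1 = -1 - 5*Y)
R(11, a)**2 = (-1 - 5*11)**2 = (-1 - 55)**2 = (-56)**2 = 3136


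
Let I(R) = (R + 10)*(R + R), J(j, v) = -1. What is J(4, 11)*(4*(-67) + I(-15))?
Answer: 118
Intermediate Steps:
I(R) = 2*R*(10 + R) (I(R) = (10 + R)*(2*R) = 2*R*(10 + R))
J(4, 11)*(4*(-67) + I(-15)) = -(4*(-67) + 2*(-15)*(10 - 15)) = -(-268 + 2*(-15)*(-5)) = -(-268 + 150) = -1*(-118) = 118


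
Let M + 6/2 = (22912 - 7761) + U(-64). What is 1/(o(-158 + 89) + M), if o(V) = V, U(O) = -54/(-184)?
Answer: 92/1387295 ≈ 6.6316e-5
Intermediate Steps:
U(O) = 27/92 (U(O) = -54*(-1/184) = 27/92)
M = 1393643/92 (M = -3 + ((22912 - 7761) + 27/92) = -3 + (15151 + 27/92) = -3 + 1393919/92 = 1393643/92 ≈ 15148.)
1/(o(-158 + 89) + M) = 1/((-158 + 89) + 1393643/92) = 1/(-69 + 1393643/92) = 1/(1387295/92) = 92/1387295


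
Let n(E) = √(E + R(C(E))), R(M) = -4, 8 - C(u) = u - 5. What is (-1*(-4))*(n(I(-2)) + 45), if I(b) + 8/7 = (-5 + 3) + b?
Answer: 180 + 32*I*√7/7 ≈ 180.0 + 12.095*I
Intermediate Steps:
I(b) = -22/7 + b (I(b) = -8/7 + ((-5 + 3) + b) = -8/7 + (-2 + b) = -22/7 + b)
C(u) = 13 - u (C(u) = 8 - (u - 5) = 8 - (-5 + u) = 8 + (5 - u) = 13 - u)
n(E) = √(-4 + E) (n(E) = √(E - 4) = √(-4 + E))
(-1*(-4))*(n(I(-2)) + 45) = (-1*(-4))*(√(-4 + (-22/7 - 2)) + 45) = 4*(√(-4 - 36/7) + 45) = 4*(√(-64/7) + 45) = 4*(8*I*√7/7 + 45) = 4*(45 + 8*I*√7/7) = 180 + 32*I*√7/7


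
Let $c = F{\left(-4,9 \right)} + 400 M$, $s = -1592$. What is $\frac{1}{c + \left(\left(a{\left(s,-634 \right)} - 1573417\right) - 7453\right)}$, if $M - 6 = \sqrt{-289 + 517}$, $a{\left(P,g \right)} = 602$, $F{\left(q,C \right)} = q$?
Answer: $- \frac{98617}{155602723024} - \frac{25 \sqrt{57}}{77801361512} \approx -6.362 \cdot 10^{-7}$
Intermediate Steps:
$M = 6 + 2 \sqrt{57}$ ($M = 6 + \sqrt{-289 + 517} = 6 + \sqrt{228} = 6 + 2 \sqrt{57} \approx 21.1$)
$c = 2396 + 800 \sqrt{57}$ ($c = -4 + 400 \left(6 + 2 \sqrt{57}\right) = -4 + \left(2400 + 800 \sqrt{57}\right) = 2396 + 800 \sqrt{57} \approx 8435.9$)
$\frac{1}{c + \left(\left(a{\left(s,-634 \right)} - 1573417\right) - 7453\right)} = \frac{1}{\left(2396 + 800 \sqrt{57}\right) + \left(\left(602 - 1573417\right) - 7453\right)} = \frac{1}{\left(2396 + 800 \sqrt{57}\right) - 1580268} = \frac{1}{-1577872 + 800 \sqrt{57}}$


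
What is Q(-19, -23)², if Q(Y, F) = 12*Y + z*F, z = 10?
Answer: 209764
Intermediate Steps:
Q(Y, F) = 10*F + 12*Y (Q(Y, F) = 12*Y + 10*F = 10*F + 12*Y)
Q(-19, -23)² = (10*(-23) + 12*(-19))² = (-230 - 228)² = (-458)² = 209764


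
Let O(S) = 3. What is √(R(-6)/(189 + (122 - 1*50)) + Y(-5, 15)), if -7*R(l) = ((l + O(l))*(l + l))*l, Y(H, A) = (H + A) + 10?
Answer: 2*√207263/203 ≈ 4.4853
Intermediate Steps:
Y(H, A) = 10 + A + H (Y(H, A) = (A + H) + 10 = 10 + A + H)
R(l) = -2*l²*(3 + l)/7 (R(l) = -(l + 3)*(l + l)*l/7 = -(3 + l)*(2*l)*l/7 = -2*l*(3 + l)*l/7 = -2*l²*(3 + l)/7)
√(R(-6)/(189 + (122 - 1*50)) + Y(-5, 15)) = √(((2/7)*(-6)²*(-3 - 1*(-6)))/(189 + (122 - 1*50)) + (10 + 15 - 5)) = √(((2/7)*36*(-3 + 6))/(189 + (122 - 50)) + 20) = √(((2/7)*36*3)/(189 + 72) + 20) = √((216/7)/261 + 20) = √((216/7)*(1/261) + 20) = √(24/203 + 20) = √(4084/203) = 2*√207263/203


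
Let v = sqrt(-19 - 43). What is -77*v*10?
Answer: -770*I*sqrt(62) ≈ -6063.0*I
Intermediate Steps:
v = I*sqrt(62) (v = sqrt(-62) = I*sqrt(62) ≈ 7.874*I)
-77*v*10 = -77*I*sqrt(62)*10 = -770*I*sqrt(62)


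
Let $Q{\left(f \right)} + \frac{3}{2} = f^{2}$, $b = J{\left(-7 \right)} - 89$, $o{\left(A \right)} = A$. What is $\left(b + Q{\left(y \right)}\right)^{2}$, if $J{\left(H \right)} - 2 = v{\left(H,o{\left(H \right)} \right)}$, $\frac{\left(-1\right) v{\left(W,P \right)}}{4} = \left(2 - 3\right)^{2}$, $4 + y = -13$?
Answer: $\frac{154449}{4} \approx 38612.0$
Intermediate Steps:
$y = -17$ ($y = -4 - 13 = -17$)
$v{\left(W,P \right)} = -4$ ($v{\left(W,P \right)} = - 4 \left(2 - 3\right)^{2} = - 4 \left(-1\right)^{2} = \left(-4\right) 1 = -4$)
$J{\left(H \right)} = -2$ ($J{\left(H \right)} = 2 - 4 = -2$)
$b = -91$ ($b = -2 - 89 = -91$)
$Q{\left(f \right)} = - \frac{3}{2} + f^{2}$
$\left(b + Q{\left(y \right)}\right)^{2} = \left(-91 - \left(\frac{3}{2} - \left(-17\right)^{2}\right)\right)^{2} = \left(-91 + \left(- \frac{3}{2} + 289\right)\right)^{2} = \left(-91 + \frac{575}{2}\right)^{2} = \left(\frac{393}{2}\right)^{2} = \frac{154449}{4}$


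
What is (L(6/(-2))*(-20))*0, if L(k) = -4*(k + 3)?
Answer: 0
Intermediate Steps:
L(k) = -12 - 4*k (L(k) = -4*(3 + k) = -12 - 4*k)
(L(6/(-2))*(-20))*0 = ((-12 - 24/(-2))*(-20))*0 = ((-12 - 24*(-1)/2)*(-20))*0 = ((-12 - 4*(-3))*(-20))*0 = ((-12 + 12)*(-20))*0 = (0*(-20))*0 = 0*0 = 0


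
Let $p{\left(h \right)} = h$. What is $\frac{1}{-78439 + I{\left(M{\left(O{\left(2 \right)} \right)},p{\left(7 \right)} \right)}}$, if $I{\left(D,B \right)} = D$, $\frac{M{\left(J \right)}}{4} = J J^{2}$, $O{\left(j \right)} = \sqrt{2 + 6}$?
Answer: $- \frac{78439}{6152668529} - \frac{64 \sqrt{2}}{6152668529} \approx -1.2763 \cdot 10^{-5}$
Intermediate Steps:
$O{\left(j \right)} = 2 \sqrt{2}$ ($O{\left(j \right)} = \sqrt{8} = 2 \sqrt{2}$)
$M{\left(J \right)} = 4 J^{3}$ ($M{\left(J \right)} = 4 J J^{2} = 4 J^{3}$)
$\frac{1}{-78439 + I{\left(M{\left(O{\left(2 \right)} \right)},p{\left(7 \right)} \right)}} = \frac{1}{-78439 + 4 \left(2 \sqrt{2}\right)^{3}} = \frac{1}{-78439 + 4 \cdot 16 \sqrt{2}} = \frac{1}{-78439 + 64 \sqrt{2}}$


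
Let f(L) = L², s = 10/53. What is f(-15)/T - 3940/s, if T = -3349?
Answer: -69934043/3349 ≈ -20882.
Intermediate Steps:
s = 10/53 (s = (1/53)*10 = 10/53 ≈ 0.18868)
f(-15)/T - 3940/s = (-15)²/(-3349) - 3940/10/53 = 225*(-1/3349) - 3940*53/10 = -225/3349 - 20882 = -69934043/3349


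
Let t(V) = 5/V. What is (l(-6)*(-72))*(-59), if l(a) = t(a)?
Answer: -3540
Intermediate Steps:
l(a) = 5/a
(l(-6)*(-72))*(-59) = ((5/(-6))*(-72))*(-59) = ((5*(-1/6))*(-72))*(-59) = -5/6*(-72)*(-59) = 60*(-59) = -3540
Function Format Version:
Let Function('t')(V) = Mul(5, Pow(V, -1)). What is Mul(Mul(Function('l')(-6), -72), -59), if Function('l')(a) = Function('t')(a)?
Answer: -3540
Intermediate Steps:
Function('l')(a) = Mul(5, Pow(a, -1))
Mul(Mul(Function('l')(-6), -72), -59) = Mul(Mul(Mul(5, Pow(-6, -1)), -72), -59) = Mul(Mul(Mul(5, Rational(-1, 6)), -72), -59) = Mul(Mul(Rational(-5, 6), -72), -59) = Mul(60, -59) = -3540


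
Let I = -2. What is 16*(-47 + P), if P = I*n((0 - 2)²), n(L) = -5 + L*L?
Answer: -1104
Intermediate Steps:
n(L) = -5 + L²
P = -22 (P = -2*(-5 + ((0 - 2)²)²) = -2*(-5 + ((-2)²)²) = -2*(-5 + 4²) = -2*(-5 + 16) = -2*11 = -22)
16*(-47 + P) = 16*(-47 - 22) = 16*(-69) = -1104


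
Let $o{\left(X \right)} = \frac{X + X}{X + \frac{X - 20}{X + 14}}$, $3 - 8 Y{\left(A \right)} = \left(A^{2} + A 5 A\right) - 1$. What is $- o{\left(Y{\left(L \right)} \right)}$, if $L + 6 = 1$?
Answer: $- \frac{146}{37} \approx -3.9459$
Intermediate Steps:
$L = -5$ ($L = -6 + 1 = -5$)
$Y{\left(A \right)} = \frac{1}{2} - \frac{3 A^{2}}{4}$ ($Y{\left(A \right)} = \frac{3}{8} - \frac{\left(A^{2} + A 5 A\right) - 1}{8} = \frac{3}{8} - \frac{\left(A^{2} + 5 A A\right) - 1}{8} = \frac{3}{8} - \frac{\left(A^{2} + 5 A^{2}\right) - 1}{8} = \frac{3}{8} - \frac{6 A^{2} - 1}{8} = \frac{3}{8} - \frac{-1 + 6 A^{2}}{8} = \frac{3}{8} - \left(- \frac{1}{8} + \frac{3 A^{2}}{4}\right) = \frac{1}{2} - \frac{3 A^{2}}{4}$)
$o{\left(X \right)} = \frac{2 X}{X + \frac{-20 + X}{14 + X}}$
$- o{\left(Y{\left(L \right)} \right)} = - \frac{2 \left(\frac{1}{2} - \frac{3 \left(-5\right)^{2}}{4}\right) \left(14 + \left(\frac{1}{2} - \frac{3 \left(-5\right)^{2}}{4}\right)\right)}{-20 + \left(\frac{1}{2} - \frac{3 \left(-5\right)^{2}}{4}\right)^{2} + 15 \left(\frac{1}{2} - \frac{3 \left(-5\right)^{2}}{4}\right)} = - \frac{2 \left(\frac{1}{2} - \frac{75}{4}\right) \left(14 + \left(\frac{1}{2} - \frac{75}{4}\right)\right)}{-20 + \left(\frac{1}{2} - \frac{75}{4}\right)^{2} + 15 \left(\frac{1}{2} - \frac{75}{4}\right)} = - \frac{2 \left(-73\right) \left(14 - \frac{73}{4}\right)}{4 \left(-20 + \left(- \frac{73}{4}\right)^{2} + 15 \left(- \frac{73}{4}\right)\right)} = - \frac{2 \left(-73\right) \left(-17\right)}{4 \left(-20 + \frac{5329}{16} - \frac{1095}{4}\right) 4} = - \frac{2 \left(-73\right) \left(-17\right)}{4 \cdot \frac{629}{16} \cdot 4} = - \frac{2 \left(-73\right) 16 \left(-17\right)}{4 \cdot 629 \cdot 4} = \left(-1\right) \frac{146}{37} = - \frac{146}{37}$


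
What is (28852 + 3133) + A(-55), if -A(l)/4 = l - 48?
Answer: 32397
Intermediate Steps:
A(l) = 192 - 4*l (A(l) = -4*(l - 48) = -4*(-48 + l) = 192 - 4*l)
(28852 + 3133) + A(-55) = (28852 + 3133) + (192 - 4*(-55)) = 31985 + (192 + 220) = 31985 + 412 = 32397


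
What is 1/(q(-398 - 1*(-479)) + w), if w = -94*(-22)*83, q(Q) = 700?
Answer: 1/172344 ≈ 5.8024e-6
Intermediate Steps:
w = 171644 (w = 2068*83 = 171644)
1/(q(-398 - 1*(-479)) + w) = 1/(700 + 171644) = 1/172344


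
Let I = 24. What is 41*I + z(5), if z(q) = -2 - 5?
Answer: 977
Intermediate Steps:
z(q) = -7
41*I + z(5) = 41*24 - 7 = 984 - 7 = 977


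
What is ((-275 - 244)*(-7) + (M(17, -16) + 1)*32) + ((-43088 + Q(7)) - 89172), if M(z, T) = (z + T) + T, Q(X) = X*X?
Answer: -129026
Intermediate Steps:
Q(X) = X²
M(z, T) = z + 2*T (M(z, T) = (T + z) + T = z + 2*T)
((-275 - 244)*(-7) + (M(17, -16) + 1)*32) + ((-43088 + Q(7)) - 89172) = ((-275 - 244)*(-7) + ((17 + 2*(-16)) + 1)*32) + ((-43088 + 7²) - 89172) = (-519*(-7) + ((17 - 32) + 1)*32) + ((-43088 + 49) - 89172) = (3633 + (-15 + 1)*32) + (-43039 - 89172) = (3633 - 14*32) - 132211 = (3633 - 448) - 132211 = 3185 - 132211 = -129026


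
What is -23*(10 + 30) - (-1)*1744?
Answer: 824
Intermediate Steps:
-23*(10 + 30) - (-1)*1744 = -23*40 - 1*(-1744) = -920 + 1744 = 824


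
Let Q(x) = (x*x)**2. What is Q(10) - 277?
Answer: 9723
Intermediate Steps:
Q(x) = x**4 (Q(x) = (x**2)**2 = x**4)
Q(10) - 277 = 10**4 - 277 = 10000 - 277 = 9723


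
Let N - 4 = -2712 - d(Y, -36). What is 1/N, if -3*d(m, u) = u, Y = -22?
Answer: -1/2720 ≈ -0.00036765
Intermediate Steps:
d(m, u) = -u/3
N = -2720 (N = 4 + (-2712 - (-1)*(-36)/3) = 4 + (-2712 - 1*12) = 4 + (-2712 - 12) = 4 - 2724 = -2720)
1/N = 1/(-2720) = -1/2720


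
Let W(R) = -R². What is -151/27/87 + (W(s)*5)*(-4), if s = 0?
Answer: -151/2349 ≈ -0.064283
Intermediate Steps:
-151/27/87 + (W(s)*5)*(-4) = -151/27/87 + (-1*0²*5)*(-4) = -151*1/27*(1/87) + (-1*0*5)*(-4) = -151/27*1/87 + (0*5)*(-4) = -151/2349 + 0*(-4) = -151/2349 + 0 = -151/2349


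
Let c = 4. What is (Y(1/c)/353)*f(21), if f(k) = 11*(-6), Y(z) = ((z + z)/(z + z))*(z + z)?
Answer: -33/353 ≈ -0.093484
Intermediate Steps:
Y(z) = 2*z (Y(z) = ((2*z)/((2*z)))*(2*z) = ((2*z)*(1/(2*z)))*(2*z) = 1*(2*z) = 2*z)
f(k) = -66
(Y(1/c)/353)*f(21) = ((2*(1/4))/353)*(-66) = ((2*(1*(1/4)))*(1/353))*(-66) = ((2*(1/4))*(1/353))*(-66) = ((1/2)*(1/353))*(-66) = (1/706)*(-66) = -33/353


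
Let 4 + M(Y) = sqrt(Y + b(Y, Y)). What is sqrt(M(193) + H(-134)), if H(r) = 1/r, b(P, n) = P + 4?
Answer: sqrt(-71958 + 17956*sqrt(390))/134 ≈ 3.9675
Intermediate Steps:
b(P, n) = 4 + P
M(Y) = -4 + sqrt(4 + 2*Y) (M(Y) = -4 + sqrt(Y + (4 + Y)) = -4 + sqrt(4 + 2*Y))
sqrt(M(193) + H(-134)) = sqrt((-4 + sqrt(4 + 2*193)) + 1/(-134)) = sqrt((-4 + sqrt(4 + 386)) - 1/134) = sqrt((-4 + sqrt(390)) - 1/134) = sqrt(-537/134 + sqrt(390))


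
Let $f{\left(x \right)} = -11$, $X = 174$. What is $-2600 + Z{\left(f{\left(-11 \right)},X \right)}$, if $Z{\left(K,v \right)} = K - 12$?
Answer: $-2623$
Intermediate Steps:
$Z{\left(K,v \right)} = -12 + K$
$-2600 + Z{\left(f{\left(-11 \right)},X \right)} = -2600 - 23 = -2623$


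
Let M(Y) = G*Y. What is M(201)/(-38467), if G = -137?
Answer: 27537/38467 ≈ 0.71586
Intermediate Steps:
M(Y) = -137*Y
M(201)/(-38467) = -137*201/(-38467) = -27537*(-1/38467) = 27537/38467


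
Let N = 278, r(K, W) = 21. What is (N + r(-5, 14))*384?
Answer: 114816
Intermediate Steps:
(N + r(-5, 14))*384 = (278 + 21)*384 = 299*384 = 114816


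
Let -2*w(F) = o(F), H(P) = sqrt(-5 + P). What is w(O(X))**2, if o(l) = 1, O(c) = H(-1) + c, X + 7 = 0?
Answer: 1/4 ≈ 0.25000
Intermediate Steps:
X = -7 (X = -7 + 0 = -7)
O(c) = c + I*sqrt(6) (O(c) = sqrt(-5 - 1) + c = sqrt(-6) + c = I*sqrt(6) + c = c + I*sqrt(6))
w(F) = -1/2 (w(F) = -1/2*1 = -1/2)
w(O(X))**2 = (-1/2)**2 = 1/4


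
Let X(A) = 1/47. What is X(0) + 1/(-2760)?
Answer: 2713/129720 ≈ 0.020914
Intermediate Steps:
X(A) = 1/47
X(0) + 1/(-2760) = 1/47 + 1/(-2760) = 1/47 - 1/2760 = 2713/129720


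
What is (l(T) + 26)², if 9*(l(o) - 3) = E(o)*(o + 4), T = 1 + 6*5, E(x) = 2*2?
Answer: 160801/81 ≈ 1985.2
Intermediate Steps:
E(x) = 4
T = 31 (T = 1 + 30 = 31)
l(o) = 43/9 + 4*o/9 (l(o) = 3 + (4*(o + 4))/9 = 3 + (4*(4 + o))/9 = 3 + (16 + 4*o)/9 = 3 + (16/9 + 4*o/9) = 43/9 + 4*o/9)
(l(T) + 26)² = ((43/9 + (4/9)*31) + 26)² = ((43/9 + 124/9) + 26)² = (167/9 + 26)² = (401/9)² = 160801/81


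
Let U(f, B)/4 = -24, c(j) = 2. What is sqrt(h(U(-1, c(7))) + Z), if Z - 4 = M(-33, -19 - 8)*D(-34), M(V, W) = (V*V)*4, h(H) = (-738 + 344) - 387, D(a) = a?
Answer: I*sqrt(148881) ≈ 385.85*I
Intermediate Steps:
U(f, B) = -96 (U(f, B) = 4*(-24) = -96)
h(H) = -781 (h(H) = -394 - 387 = -781)
M(V, W) = 4*V**2 (M(V, W) = V**2*4 = 4*V**2)
Z = -148100 (Z = 4 + (4*(-33)**2)*(-34) = 4 + (4*1089)*(-34) = 4 + 4356*(-34) = 4 - 148104 = -148100)
sqrt(h(U(-1, c(7))) + Z) = sqrt(-781 - 148100) = sqrt(-148881) = I*sqrt(148881)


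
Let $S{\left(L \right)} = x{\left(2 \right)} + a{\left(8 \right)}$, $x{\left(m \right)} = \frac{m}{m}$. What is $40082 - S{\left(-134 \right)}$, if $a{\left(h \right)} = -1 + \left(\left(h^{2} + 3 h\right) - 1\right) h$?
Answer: $39386$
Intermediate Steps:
$x{\left(m \right)} = 1$
$a{\left(h \right)} = -1 + h \left(-1 + h^{2} + 3 h\right)$ ($a{\left(h \right)} = -1 + \left(-1 + h^{2} + 3 h\right) h = -1 + h \left(-1 + h^{2} + 3 h\right)$)
$S{\left(L \right)} = 696$ ($S{\left(L \right)} = 1 + \left(-1 + 8^{3} - 8 + 3 \cdot 8^{2}\right) = 1 + \left(-1 + 512 - 8 + 3 \cdot 64\right) = 1 + \left(-1 + 512 - 8 + 192\right) = 1 + 695 = 696$)
$40082 - S{\left(-134 \right)} = 40082 - 696 = 39386$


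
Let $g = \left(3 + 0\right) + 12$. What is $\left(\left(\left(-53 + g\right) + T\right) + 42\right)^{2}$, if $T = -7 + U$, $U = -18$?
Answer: $441$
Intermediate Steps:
$g = 15$ ($g = 3 + 12 = 15$)
$T = -25$ ($T = -7 - 18 = -25$)
$\left(\left(\left(-53 + g\right) + T\right) + 42\right)^{2} = \left(\left(\left(-53 + 15\right) - 25\right) + 42\right)^{2} = \left(\left(-38 - 25\right) + 42\right)^{2} = \left(-63 + 42\right)^{2} = \left(-21\right)^{2} = 441$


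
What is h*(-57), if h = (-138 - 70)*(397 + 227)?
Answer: 7398144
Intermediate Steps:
h = -129792 (h = -208*624 = -129792)
h*(-57) = -129792*(-57) = 7398144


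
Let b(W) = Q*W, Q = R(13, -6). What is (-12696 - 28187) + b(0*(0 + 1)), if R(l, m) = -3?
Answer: -40883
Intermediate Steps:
Q = -3
b(W) = -3*W
(-12696 - 28187) + b(0*(0 + 1)) = (-12696 - 28187) - 0*(0 + 1) = -40883 - 0 = -40883 - 3*0 = -40883 + 0 = -40883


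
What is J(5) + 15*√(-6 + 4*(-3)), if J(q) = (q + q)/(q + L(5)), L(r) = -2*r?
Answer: -2 + 45*I*√2 ≈ -2.0 + 63.64*I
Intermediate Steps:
J(q) = 2*q/(-10 + q) (J(q) = (q + q)/(q - 2*5) = (2*q)/(q - 10) = (2*q)/(-10 + q) = 2*q/(-10 + q))
J(5) + 15*√(-6 + 4*(-3)) = 2*5/(-10 + 5) + 15*√(-6 + 4*(-3)) = 2*5/(-5) + 15*√(-6 - 12) = 2*5*(-⅕) + 15*√(-18) = -2 + 15*(3*I*√2) = -2 + 45*I*√2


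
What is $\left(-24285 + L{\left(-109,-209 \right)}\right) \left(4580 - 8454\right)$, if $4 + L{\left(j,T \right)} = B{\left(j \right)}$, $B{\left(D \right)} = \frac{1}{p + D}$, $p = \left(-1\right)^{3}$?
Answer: $\frac{5175259167}{55} \approx 9.4096 \cdot 10^{7}$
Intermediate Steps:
$p = -1$
$B{\left(D \right)} = \frac{1}{-1 + D}$
$L{\left(j,T \right)} = -4 + \frac{1}{-1 + j}$
$\left(-24285 + L{\left(-109,-209 \right)}\right) \left(4580 - 8454\right) = \left(-24285 + \frac{5 - -436}{-1 - 109}\right) \left(4580 - 8454\right) = \left(-24285 + \frac{5 + 436}{-110}\right) \left(-3874\right) = \left(-24285 - \frac{441}{110}\right) \left(-3874\right) = \left(- \frac{2671791}{110}\right) \left(-3874\right) = \frac{5175259167}{55}$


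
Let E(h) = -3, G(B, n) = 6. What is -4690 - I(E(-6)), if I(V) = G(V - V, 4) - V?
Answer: -4699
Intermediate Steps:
I(V) = 6 - V
-4690 - I(E(-6)) = -4690 - (6 - 1*(-3)) = -4690 - (6 + 3) = -4690 - 1*9 = -4690 - 9 = -4699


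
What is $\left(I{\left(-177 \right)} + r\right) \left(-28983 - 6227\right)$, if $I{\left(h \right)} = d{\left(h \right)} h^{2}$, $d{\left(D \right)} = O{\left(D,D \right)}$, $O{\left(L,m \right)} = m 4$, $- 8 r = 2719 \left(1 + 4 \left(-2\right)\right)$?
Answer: $\frac{3123627386915}{4} \approx 7.8091 \cdot 10^{11}$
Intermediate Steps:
$r = \frac{19033}{8}$ ($r = - \frac{2719 \left(1 + 4 \left(-2\right)\right)}{8} = - \frac{2719 \left(1 - 8\right)}{8} = - \frac{2719 \left(-7\right)}{8} = \left(- \frac{1}{8}\right) \left(-19033\right) = \frac{19033}{8} \approx 2379.1$)
$O{\left(L,m \right)} = 4 m$
$d{\left(D \right)} = 4 D$
$I{\left(h \right)} = 4 h^{3}$ ($I{\left(h \right)} = 4 h h^{2} = 4 h^{3}$)
$\left(I{\left(-177 \right)} + r\right) \left(-28983 - 6227\right) = \left(4 \left(-177\right)^{3} + \frac{19033}{8}\right) \left(-28983 - 6227\right) = \left(4 \left(-5545233\right) + \frac{19033}{8}\right) \left(-35210\right) = \left(-22180932 + \frac{19033}{8}\right) \left(-35210\right) = \left(- \frac{177428423}{8}\right) \left(-35210\right) = \frac{3123627386915}{4}$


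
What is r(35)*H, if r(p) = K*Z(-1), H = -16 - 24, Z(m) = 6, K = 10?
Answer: -2400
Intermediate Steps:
H = -40
r(p) = 60 (r(p) = 10*6 = 60)
r(35)*H = 60*(-40) = -2400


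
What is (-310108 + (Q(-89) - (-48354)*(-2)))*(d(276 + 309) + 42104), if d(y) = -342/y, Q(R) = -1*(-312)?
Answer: -1112488439888/65 ≈ -1.7115e+10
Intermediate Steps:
Q(R) = 312
(-310108 + (Q(-89) - (-48354)*(-2)))*(d(276 + 309) + 42104) = (-310108 + (312 - (-48354)*(-2)))*(-342/(276 + 309) + 42104) = (-310108 + (312 - 1*96708))*(-342/585 + 42104) = (-310108 + (312 - 96708))*(-342*1/585 + 42104) = (-310108 - 96396)*(-38/65 + 42104) = -406504*2736722/65 = -1112488439888/65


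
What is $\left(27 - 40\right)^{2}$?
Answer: $169$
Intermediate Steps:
$\left(27 - 40\right)^{2} = \left(-13\right)^{2} = 169$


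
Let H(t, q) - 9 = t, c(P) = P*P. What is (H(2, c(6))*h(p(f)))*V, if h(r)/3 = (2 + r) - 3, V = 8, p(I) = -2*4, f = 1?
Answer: -2376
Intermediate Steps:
p(I) = -8
c(P) = P²
H(t, q) = 9 + t
h(r) = -3 + 3*r (h(r) = 3*((2 + r) - 3) = 3*(-1 + r) = -3 + 3*r)
(H(2, c(6))*h(p(f)))*V = ((9 + 2)*(-3 + 3*(-8)))*8 = (11*(-3 - 24))*8 = (11*(-27))*8 = -297*8 = -2376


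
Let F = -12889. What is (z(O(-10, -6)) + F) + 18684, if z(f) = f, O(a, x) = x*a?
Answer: 5855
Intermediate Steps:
O(a, x) = a*x
(z(O(-10, -6)) + F) + 18684 = (-10*(-6) - 12889) + 18684 = (60 - 12889) + 18684 = -12829 + 18684 = 5855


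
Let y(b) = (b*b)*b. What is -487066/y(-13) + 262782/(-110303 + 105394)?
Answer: 1813674940/10785073 ≈ 168.17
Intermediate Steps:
y(b) = b³ (y(b) = b²*b = b³)
-487066/y(-13) + 262782/(-110303 + 105394) = -487066/((-13)³) + 262782/(-110303 + 105394) = -487066/(-2197) + 262782/(-4909) = -487066*(-1/2197) + 262782*(-1/4909) = 487066/2197 - 262782/4909 = 1813674940/10785073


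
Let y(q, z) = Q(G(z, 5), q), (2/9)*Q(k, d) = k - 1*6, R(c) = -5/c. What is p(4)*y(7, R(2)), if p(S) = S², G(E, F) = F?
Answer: -72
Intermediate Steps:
Q(k, d) = -27 + 9*k/2 (Q(k, d) = 9*(k - 1*6)/2 = 9*(k - 6)/2 = 9*(-6 + k)/2 = -27 + 9*k/2)
y(q, z) = -9/2 (y(q, z) = -27 + (9/2)*5 = -27 + 45/2 = -9/2)
p(4)*y(7, R(2)) = 4²*(-9/2) = 16*(-9/2) = -72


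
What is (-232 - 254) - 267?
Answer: -753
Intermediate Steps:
(-232 - 254) - 267 = -486 - 267 = -753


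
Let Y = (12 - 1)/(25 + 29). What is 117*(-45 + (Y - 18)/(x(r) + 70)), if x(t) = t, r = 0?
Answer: -2223793/420 ≈ -5294.7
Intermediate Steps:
Y = 11/54 ≈ 0.20370
117*(-45 + (Y - 18)/(x(r) + 70)) = 117*(-45 + (11/54 - 18)/(0 + 70)) = 117*(-45 - 961/54/70) = 117*(-45 - 961/54*1/70) = 117*(-45 - 961/3780) = 117*(-171061/3780) = -2223793/420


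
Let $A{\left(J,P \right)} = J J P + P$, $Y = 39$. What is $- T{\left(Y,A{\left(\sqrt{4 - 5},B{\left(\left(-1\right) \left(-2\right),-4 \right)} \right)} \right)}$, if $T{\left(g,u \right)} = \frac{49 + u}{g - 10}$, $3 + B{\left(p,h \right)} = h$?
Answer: $- \frac{49}{29} \approx -1.6897$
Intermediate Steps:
$B{\left(p,h \right)} = -3 + h$
$A{\left(J,P \right)} = P + P J^{2}$ ($A{\left(J,P \right)} = J^{2} P + P = P J^{2} + P = P + P J^{2}$)
$T{\left(g,u \right)} = \frac{49 + u}{-10 + g}$
$- T{\left(Y,A{\left(\sqrt{4 - 5},B{\left(\left(-1\right) \left(-2\right),-4 \right)} \right)} \right)} = - \frac{49 + \left(-3 - 4\right) \left(1 + \left(\sqrt{4 - 5}\right)^{2}\right)}{-10 + 39} = - \frac{49 - 7 \left(1 + \left(\sqrt{-1}\right)^{2}\right)}{29} = - \frac{49 - 7 \left(1 + i^{2}\right)}{29} = - \frac{49 - 7 \left(1 - 1\right)}{29} = - \frac{49 - 0}{29} = - \frac{49 + 0}{29} = - \frac{49}{29}$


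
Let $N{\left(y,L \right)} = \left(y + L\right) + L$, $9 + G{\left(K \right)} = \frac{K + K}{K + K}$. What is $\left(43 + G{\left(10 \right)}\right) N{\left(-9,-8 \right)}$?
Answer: $-875$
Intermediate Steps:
$G{\left(K \right)} = -8$ ($G{\left(K \right)} = -9 + \frac{K + K}{K + K} = -9 + \frac{2 K}{2 K} = -9 + 2 K \frac{1}{2 K} = -9 + 1 = -8$)
$N{\left(y,L \right)} = y + 2 L$ ($N{\left(y,L \right)} = \left(L + y\right) + L = y + 2 L$)
$\left(43 + G{\left(10 \right)}\right) N{\left(-9,-8 \right)} = \left(43 - 8\right) \left(-9 + 2 \left(-8\right)\right) = 35 \left(-9 - 16\right) = 35 \left(-25\right) = -875$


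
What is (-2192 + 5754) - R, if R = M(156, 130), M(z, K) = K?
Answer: 3432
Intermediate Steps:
R = 130
(-2192 + 5754) - R = (-2192 + 5754) - 1*130 = 3562 - 130 = 3432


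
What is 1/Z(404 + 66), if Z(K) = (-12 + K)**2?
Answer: 1/209764 ≈ 4.7673e-6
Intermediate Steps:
1/Z(404 + 66) = 1/((-12 + (404 + 66))**2) = 1/((-12 + 470)**2) = 1/(458**2) = 1/209764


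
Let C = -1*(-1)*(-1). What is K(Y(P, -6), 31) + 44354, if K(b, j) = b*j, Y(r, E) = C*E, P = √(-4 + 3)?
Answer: 44540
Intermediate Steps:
P = I (P = √(-1) = I ≈ 1.0*I)
C = -1 (C = 1*(-1) = -1)
Y(r, E) = -E
K(Y(P, -6), 31) + 44354 = -1*(-6)*31 + 44354 = 6*31 + 44354 = 186 + 44354 = 44540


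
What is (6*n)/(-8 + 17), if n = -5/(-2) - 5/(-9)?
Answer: 55/27 ≈ 2.0370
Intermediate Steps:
n = 55/18 (n = -5*(-1/2) - 5*(-1/9) = 5/2 + 5/9 = 55/18 ≈ 3.0556)
(6*n)/(-8 + 17) = (6*(55/18))/(-8 + 17) = (55/3)/9 = (55/3)*(1/9) = 55/27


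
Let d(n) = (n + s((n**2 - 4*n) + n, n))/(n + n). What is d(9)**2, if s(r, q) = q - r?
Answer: 4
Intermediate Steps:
d(n) = (-n**2 + 5*n)/(2*n) (d(n) = (n + (n - ((n**2 - 4*n) + n)))/(n + n) = (n + (n - (n**2 - 3*n)))/((2*n)) = (n + (n + (-n**2 + 3*n)))*(1/(2*n)) = (n + (-n**2 + 4*n))*(1/(2*n)) = (-n**2 + 5*n)*(1/(2*n)) = (-n**2 + 5*n)/(2*n))
d(9)**2 = (5/2 - 1/2*9)**2 = (5/2 - 9/2)**2 = (-2)**2 = 4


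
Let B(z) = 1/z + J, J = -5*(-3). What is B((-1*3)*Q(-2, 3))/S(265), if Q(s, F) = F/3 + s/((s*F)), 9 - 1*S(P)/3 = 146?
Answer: -59/1644 ≈ -0.035888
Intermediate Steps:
S(P) = -411 (S(P) = 27 - 3*146 = 27 - 438 = -411)
J = 15
Q(s, F) = 1/F + F/3 (Q(s, F) = F*(1/3) + s/((F*s)) = F/3 + s*(1/(F*s)) = F/3 + 1/F = 1/F + F/3)
B(z) = 15 + 1/z (B(z) = 1/z + 15 = 15 + 1/z)
B((-1*3)*Q(-2, 3))/S(265) = (15 + 1/((-1*3)*(1/3 + (1/3)*3)))/(-411) = (15 + 1/(-3*(1/3 + 1)))*(-1/411) = (15 + 1/(-3*4/3))*(-1/411) = (15 + 1/(-4))*(-1/411) = (15 - 1/4)*(-1/411) = (59/4)*(-1/411) = -59/1644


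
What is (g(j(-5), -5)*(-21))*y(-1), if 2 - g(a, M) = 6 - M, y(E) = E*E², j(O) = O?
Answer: -189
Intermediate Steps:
y(E) = E³
g(a, M) = -4 + M (g(a, M) = 2 - (6 - M) = 2 + (-6 + M) = -4 + M)
(g(j(-5), -5)*(-21))*y(-1) = ((-4 - 5)*(-21))*(-1)³ = -9*(-21)*(-1) = 189*(-1) = -189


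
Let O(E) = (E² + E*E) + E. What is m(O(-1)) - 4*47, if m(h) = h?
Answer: -187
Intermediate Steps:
O(E) = E + 2*E² (O(E) = (E² + E²) + E = 2*E² + E = E + 2*E²)
m(O(-1)) - 4*47 = -(1 + 2*(-1)) - 4*47 = -(1 - 2) - 188 = -1*(-1) - 188 = 1 - 188 = -187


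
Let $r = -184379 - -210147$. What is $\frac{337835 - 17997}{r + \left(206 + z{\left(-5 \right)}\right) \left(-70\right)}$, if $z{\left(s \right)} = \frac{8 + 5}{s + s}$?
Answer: $\frac{319838}{11439} \approx 27.96$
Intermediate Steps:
$z{\left(s \right)} = \frac{13}{2 s}$
$r = 25768$ ($r = -184379 + 210147 = 25768$)
$\frac{337835 - 17997}{r + \left(206 + z{\left(-5 \right)}\right) \left(-70\right)} = \frac{337835 - 17997}{25768 + \left(206 + \frac{13}{2 \left(-5\right)}\right) \left(-70\right)} = \frac{319838}{25768 + \left(206 + \frac{13}{2} \left(- \frac{1}{5}\right)\right) \left(-70\right)} = \frac{319838}{25768 + \left(206 - \frac{13}{10}\right) \left(-70\right)} = \frac{319838}{25768 + \frac{2047}{10} \left(-70\right)} = \frac{319838}{25768 - 14329} = \frac{319838}{11439}$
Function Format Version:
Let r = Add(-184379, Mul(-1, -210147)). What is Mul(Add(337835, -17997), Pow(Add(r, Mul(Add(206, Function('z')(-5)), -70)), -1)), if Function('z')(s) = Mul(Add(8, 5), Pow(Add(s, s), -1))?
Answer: Rational(319838, 11439) ≈ 27.960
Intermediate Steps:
Function('z')(s) = Mul(Rational(13, 2), Pow(s, -1)) (Function('z')(s) = Mul(13, Pow(Mul(2, s), -1)) = Mul(13, Mul(Rational(1, 2), Pow(s, -1))) = Mul(Rational(13, 2), Pow(s, -1)))
r = 25768 (r = Add(-184379, 210147) = 25768)
Mul(Add(337835, -17997), Pow(Add(r, Mul(Add(206, Function('z')(-5)), -70)), -1)) = Mul(Add(337835, -17997), Pow(Add(25768, Mul(Add(206, Mul(Rational(13, 2), Pow(-5, -1))), -70)), -1)) = Mul(319838, Pow(Add(25768, Mul(Add(206, Mul(Rational(13, 2), Rational(-1, 5))), -70)), -1)) = Mul(319838, Pow(Add(25768, Mul(Add(206, Rational(-13, 10)), -70)), -1)) = Mul(319838, Pow(Add(25768, Mul(Rational(2047, 10), -70)), -1)) = Mul(319838, Pow(Add(25768, -14329), -1)) = Mul(319838, Pow(11439, -1)) = Mul(319838, Rational(1, 11439)) = Rational(319838, 11439)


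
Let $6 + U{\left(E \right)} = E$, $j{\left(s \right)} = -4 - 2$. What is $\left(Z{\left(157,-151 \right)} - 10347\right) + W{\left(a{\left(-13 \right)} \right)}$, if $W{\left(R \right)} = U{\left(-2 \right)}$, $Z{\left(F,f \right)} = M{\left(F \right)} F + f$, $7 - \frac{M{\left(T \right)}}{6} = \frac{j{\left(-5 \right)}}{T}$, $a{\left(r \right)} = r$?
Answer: $-3876$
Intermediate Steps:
$j{\left(s \right)} = -6$ ($j{\left(s \right)} = -4 - 2 = -6$)
$M{\left(T \right)} = 42 + \frac{36}{T}$ ($M{\left(T \right)} = 42 - 6 \left(- \frac{6}{T}\right) = 42 + \frac{36}{T}$)
$U{\left(E \right)} = -6 + E$
$Z{\left(F,f \right)} = f + F \left(42 + \frac{36}{F}\right)$ ($Z{\left(F,f \right)} = \left(42 + \frac{36}{F}\right) F + f = F \left(42 + \frac{36}{F}\right) + f = f + F \left(42 + \frac{36}{F}\right)$)
$W{\left(R \right)} = -8$ ($W{\left(R \right)} = -6 - 2 = -8$)
$\left(Z{\left(157,-151 \right)} - 10347\right) + W{\left(a{\left(-13 \right)} \right)} = \left(\left(36 - 151 + 42 \cdot 157\right) - 10347\right) - 8 = \left(\left(36 - 151 + 6594\right) - 10347\right) - 8 = \left(6479 - 10347\right) - 8 = -3868 - 8 = -3876$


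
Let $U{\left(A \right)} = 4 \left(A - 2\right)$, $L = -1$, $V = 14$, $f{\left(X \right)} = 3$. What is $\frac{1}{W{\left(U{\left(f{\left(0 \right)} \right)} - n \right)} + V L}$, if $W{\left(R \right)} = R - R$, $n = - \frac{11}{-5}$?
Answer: $- \frac{1}{14} \approx -0.071429$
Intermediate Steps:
$U{\left(A \right)} = -8 + 4 A$ ($U{\left(A \right)} = 4 \left(-2 + A\right) = -8 + 4 A$)
$n = \frac{11}{5}$ ($n = \left(-11\right) \left(- \frac{1}{5}\right) = \frac{11}{5} \approx 2.2$)
$W{\left(R \right)} = 0$
$\frac{1}{W{\left(U{\left(f{\left(0 \right)} \right)} - n \right)} + V L} = \frac{1}{0 + 14 \left(-1\right)} = \frac{1}{0 - 14} = \frac{1}{-14} = - \frac{1}{14}$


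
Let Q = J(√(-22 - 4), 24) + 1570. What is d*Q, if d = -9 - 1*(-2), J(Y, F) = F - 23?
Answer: -10997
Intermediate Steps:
J(Y, F) = -23 + F
d = -7 (d = -9 + 2 = -7)
Q = 1571 (Q = (-23 + 24) + 1570 = 1 + 1570 = 1571)
d*Q = -7*1571 = -10997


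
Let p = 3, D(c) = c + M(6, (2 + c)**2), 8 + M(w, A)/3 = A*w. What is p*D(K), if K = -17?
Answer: 12027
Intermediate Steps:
M(w, A) = -24 + 3*A*w (M(w, A) = -24 + 3*(A*w) = -24 + 3*A*w)
D(c) = -24 + c + 18*(2 + c)**2 (D(c) = c + (-24 + 3*(2 + c)**2*6) = c + (-24 + 18*(2 + c)**2) = -24 + c + 18*(2 + c)**2)
p*D(K) = 3*(-24 - 17 + 18*(2 - 17)**2) = 3*(-24 - 17 + 18*(-15)**2) = 3*(-24 - 17 + 18*225) = 3*(-24 - 17 + 4050) = 3*4009 = 12027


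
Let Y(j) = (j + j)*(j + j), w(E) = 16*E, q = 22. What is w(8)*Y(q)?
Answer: 247808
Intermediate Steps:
Y(j) = 4*j² (Y(j) = (2*j)*(2*j) = 4*j²)
w(8)*Y(q) = (16*8)*(4*22²) = 128*(4*484) = 128*1936 = 247808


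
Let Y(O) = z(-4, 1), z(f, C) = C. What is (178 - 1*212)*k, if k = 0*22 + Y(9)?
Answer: -34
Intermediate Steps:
Y(O) = 1
k = 1 (k = 0*22 + 1 = 0 + 1 = 1)
(178 - 1*212)*k = (178 - 1*212)*1 = (178 - 212)*1 = -34*1 = -34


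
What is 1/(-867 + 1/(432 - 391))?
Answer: -41/35546 ≈ -0.0011534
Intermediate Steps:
1/(-867 + 1/(432 - 391)) = 1/(-867 + 1/41) = 1/(-35546/41) = -41/35546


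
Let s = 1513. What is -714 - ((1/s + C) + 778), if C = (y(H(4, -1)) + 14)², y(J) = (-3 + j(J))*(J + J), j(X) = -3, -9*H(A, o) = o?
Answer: -22501345/13617 ≈ -1652.4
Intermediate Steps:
H(A, o) = -o/9
y(J) = -12*J (y(J) = (-3 - 3)*(J + J) = -12*J)
C = 1444/9 (C = (-(-4)*(-1)/3 + 14)² = (-12*⅑ + 14)² = (-4/3 + 14)² = (38/3)² = 1444/9 ≈ 160.44)
-714 - ((1/s + C) + 778) = -714 - ((1/1513 + 1444/9) + 778) = -714 - (2184781/13617 + 778) = -714 - 1*12778807/13617 = -714 - 12778807/13617 = -22501345/13617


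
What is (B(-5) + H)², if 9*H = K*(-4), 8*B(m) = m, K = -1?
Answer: 169/5184 ≈ 0.032600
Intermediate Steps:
B(m) = m/8
H = 4/9 (H = (-1*(-4))/9 = (⅑)*4 = 4/9 ≈ 0.44444)
(B(-5) + H)² = ((⅛)*(-5) + 4/9)² = (-5/8 + 4/9)² = (-13/72)² = 169/5184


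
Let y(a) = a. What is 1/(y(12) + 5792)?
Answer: 1/5804 ≈ 0.00017229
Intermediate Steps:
1/(y(12) + 5792) = 1/(12 + 5792) = 1/5804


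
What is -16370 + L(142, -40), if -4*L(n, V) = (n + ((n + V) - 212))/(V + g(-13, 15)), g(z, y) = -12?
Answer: -212808/13 ≈ -16370.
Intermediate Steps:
L(n, V) = -(-212 + V + 2*n)/(4*(-12 + V)) (L(n, V) = -(n + ((n + V) - 212))/(4*(V - 12)) = -(n + ((V + n) - 212))/(4*(-12 + V)) = -(n + (-212 + V + n))/(4*(-12 + V)) = -(-212 + V + 2*n)/(4*(-12 + V)))
-16370 + L(142, -40) = -16370 + (212 - 1*(-40) - 2*142)/(4*(-12 - 40)) = -16370 + (¼)*(212 + 40 - 284)/(-52) = -16370 + (¼)*(-1/52)*(-32) = -16370 + 2/13 = -212808/13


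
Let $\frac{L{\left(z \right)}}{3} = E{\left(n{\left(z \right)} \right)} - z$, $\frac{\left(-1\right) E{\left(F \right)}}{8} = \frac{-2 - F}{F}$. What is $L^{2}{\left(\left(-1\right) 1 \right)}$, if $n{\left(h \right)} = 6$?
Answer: $1225$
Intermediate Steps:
$E{\left(F \right)} = - \frac{8 \left(-2 - F\right)}{F}$ ($E{\left(F \right)} = - 8 \frac{-2 - F}{F} = - \frac{8 \left(-2 - F\right)}{F}$)
$L{\left(z \right)} = 32 - 3 z$ ($L{\left(z \right)} = 3 \left(\left(8 + \frac{16}{6}\right) - z\right) = 3 \left(\left(8 + 16 \cdot \frac{1}{6}\right) - z\right) = 3 \left(\left(8 + \frac{8}{3}\right) - z\right) = 3 \left(\frac{32}{3} - z\right) = 32 - 3 z$)
$L^{2}{\left(\left(-1\right) 1 \right)} = \left(32 - 3 \left(\left(-1\right) 1\right)\right)^{2} = \left(32 - -3\right)^{2} = \left(32 + 3\right)^{2} = 35^{2} = 1225$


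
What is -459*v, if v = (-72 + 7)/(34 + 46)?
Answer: 5967/16 ≈ 372.94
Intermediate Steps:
v = -13/16 (v = -65/80 = -65*1/80 = -13/16 ≈ -0.81250)
-459*v = -459*(-13/16) = 5967/16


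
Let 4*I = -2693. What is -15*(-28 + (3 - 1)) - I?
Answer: 4253/4 ≈ 1063.3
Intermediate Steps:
I = -2693/4 (I = (1/4)*(-2693) = -2693/4 ≈ -673.25)
-15*(-28 + (3 - 1)) - I = -15*(-28 + (3 - 1)) - 1*(-2693/4) = -15*(-28 + 2) + 2693/4 = -15*(-26) + 2693/4 = 390 + 2693/4 = 4253/4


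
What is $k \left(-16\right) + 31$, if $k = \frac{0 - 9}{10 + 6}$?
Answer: $40$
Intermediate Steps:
$k = - \frac{9}{16} \approx -0.5625$
$k \left(-16\right) + 31 = \left(- \frac{9}{16}\right) \left(-16\right) + 31 = 9 + 31 = 40$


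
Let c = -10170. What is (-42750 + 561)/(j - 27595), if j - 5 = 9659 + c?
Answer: 14063/9367 ≈ 1.5013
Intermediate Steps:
j = -506 (j = 5 + (9659 - 10170) = 5 - 511 = -506)
(-42750 + 561)/(j - 27595) = (-42750 + 561)/(-506 - 27595) = -42189/(-28101) = -42189*(-1/28101) = 14063/9367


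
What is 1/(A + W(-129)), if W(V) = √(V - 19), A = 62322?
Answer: 31161/1942015916 - I*√37/1942015916 ≈ 1.6046e-5 - 3.1322e-9*I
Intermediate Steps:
W(V) = √(-19 + V)
1/(A + W(-129)) = 1/(62322 + √(-19 - 129)) = 1/(62322 + √(-148)) = 1/(62322 + 2*I*√37)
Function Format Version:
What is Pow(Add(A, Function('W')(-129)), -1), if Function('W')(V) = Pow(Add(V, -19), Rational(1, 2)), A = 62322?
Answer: Add(Rational(31161, 1942015916), Mul(Rational(-1, 1942015916), I, Pow(37, Rational(1, 2)))) ≈ Add(1.6046e-5, Mul(-3.1322e-9, I))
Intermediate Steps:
Function('W')(V) = Pow(Add(-19, V), Rational(1, 2))
Pow(Add(A, Function('W')(-129)), -1) = Pow(Add(62322, Pow(Add(-19, -129), Rational(1, 2))), -1) = Pow(Add(62322, Pow(-148, Rational(1, 2))), -1) = Pow(Add(62322, Mul(2, I, Pow(37, Rational(1, 2)))), -1)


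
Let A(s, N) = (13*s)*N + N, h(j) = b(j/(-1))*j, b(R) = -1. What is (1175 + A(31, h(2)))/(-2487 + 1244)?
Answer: -367/1243 ≈ -0.29525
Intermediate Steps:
h(j) = -j
A(s, N) = N + 13*N*s (A(s, N) = 13*N*s + N = N + 13*N*s)
(1175 + A(31, h(2)))/(-2487 + 1244) = (1175 + (-1*2)*(1 + 13*31))/(-2487 + 1244) = (1175 - 2*(1 + 403))/(-1243) = (1175 - 2*404)*(-1/1243) = (1175 - 808)*(-1/1243) = 367*(-1/1243) = -367/1243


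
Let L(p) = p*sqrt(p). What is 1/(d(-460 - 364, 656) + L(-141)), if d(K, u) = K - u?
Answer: I/(-1480*I + 141*sqrt(141)) ≈ -0.00029638 + 0.00033528*I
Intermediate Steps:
L(p) = p**(3/2)
1/(d(-460 - 364, 656) + L(-141)) = 1/(((-460 - 364) - 1*656) + (-141)**(3/2)) = 1/((-824 - 656) - 141*I*sqrt(141)) = 1/(-1480 - 141*I*sqrt(141))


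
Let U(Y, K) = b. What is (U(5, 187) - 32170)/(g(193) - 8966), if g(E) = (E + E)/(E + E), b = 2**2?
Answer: 32166/8965 ≈ 3.5880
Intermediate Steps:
b = 4
g(E) = 1 (g(E) = (2*E)/((2*E)) = (2*E)*(1/(2*E)) = 1)
U(Y, K) = 4
(U(5, 187) - 32170)/(g(193) - 8966) = (4 - 32170)/(1 - 8966) = -32166/(-8965) = -32166*(-1/8965) = 32166/8965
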